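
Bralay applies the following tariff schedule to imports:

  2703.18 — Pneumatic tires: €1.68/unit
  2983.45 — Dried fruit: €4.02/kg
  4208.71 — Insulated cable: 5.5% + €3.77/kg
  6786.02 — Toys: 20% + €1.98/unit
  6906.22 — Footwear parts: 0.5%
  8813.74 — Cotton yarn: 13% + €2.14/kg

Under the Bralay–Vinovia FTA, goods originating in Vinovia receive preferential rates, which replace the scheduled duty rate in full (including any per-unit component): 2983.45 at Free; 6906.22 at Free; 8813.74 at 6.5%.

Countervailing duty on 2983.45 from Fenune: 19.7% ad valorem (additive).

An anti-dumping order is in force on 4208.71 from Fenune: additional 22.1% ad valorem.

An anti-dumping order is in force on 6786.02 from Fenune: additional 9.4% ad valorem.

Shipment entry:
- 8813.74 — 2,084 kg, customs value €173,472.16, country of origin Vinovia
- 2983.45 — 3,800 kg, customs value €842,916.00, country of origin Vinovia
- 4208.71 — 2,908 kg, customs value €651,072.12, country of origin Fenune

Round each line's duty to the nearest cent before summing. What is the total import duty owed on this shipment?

€201,934.76

Line 1 (8813.74, Vinovia, 2,084 kg, €173,472.16):
Base rate for 8813.74 is 13% + €2.14/kg.
Origin Vinovia qualifies under the Bralay–Vinovia agreement and 8813.74 is covered: preferential rate 6.5% applies instead.
Duty = €173,472.16 × 6.5% = €11,275.69.
Line 2 (2983.45, Vinovia, 3,800 kg, €842,916.00):
Base rate for 2983.45 is €4.02/kg.
Origin Vinovia qualifies under the Bralay–Vinovia agreement and 2983.45 is covered: preferential rate Free applies instead.
The additional-duty order on 2983.45 targets Fenune, not Vinovia; it does not apply.
Duty = €842,916.00 × 0% = €0.00.
Line 3 (4208.71, Fenune, 2,908 kg, €651,072.12):
Base rate for 4208.71 is 5.5% + €3.77/kg.
Additional duty on 4208.71 from Fenune: +22.1%. Applied ad valorem rate: 5.5% + 22.1% = 27.6%.
Duty = €651,072.12 × 27.6% + 2,908 × €3.77 = €190,659.07.
Total = €11,275.69 + €0.00 + €190,659.07 = €201,934.76.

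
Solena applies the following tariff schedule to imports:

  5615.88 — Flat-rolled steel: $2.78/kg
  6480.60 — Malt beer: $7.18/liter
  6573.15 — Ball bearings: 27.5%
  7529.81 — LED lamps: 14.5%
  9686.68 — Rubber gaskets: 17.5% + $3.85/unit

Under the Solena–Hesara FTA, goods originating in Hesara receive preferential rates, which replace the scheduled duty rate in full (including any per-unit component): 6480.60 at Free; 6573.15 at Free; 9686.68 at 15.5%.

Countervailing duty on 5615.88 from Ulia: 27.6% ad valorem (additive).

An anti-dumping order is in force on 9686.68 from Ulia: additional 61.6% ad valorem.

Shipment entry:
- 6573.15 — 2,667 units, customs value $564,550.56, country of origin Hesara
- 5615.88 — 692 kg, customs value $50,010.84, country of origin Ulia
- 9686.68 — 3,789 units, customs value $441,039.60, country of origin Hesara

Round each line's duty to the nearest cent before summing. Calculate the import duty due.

Line 1 (6573.15, Hesara, 2,667 units, $564,550.56):
Base rate for 6573.15 is 27.5%.
Origin Hesara qualifies under the Solena–Hesara agreement and 6573.15 is covered: preferential rate Free applies instead.
Duty = $564,550.56 × 0% = $0.00.
Line 2 (5615.88, Ulia, 692 kg, $50,010.84):
Base rate for 5615.88 is $2.78/kg.
Additional duty on 5615.88 from Ulia: +27.6% ad valorem. Applied ad valorem rate = 27.6%.
Duty = $50,010.84 × 27.6% + 692 × $2.78 = $15,726.75.
Line 3 (9686.68, Hesara, 3,789 units, $441,039.60):
Base rate for 9686.68 is 17.5% + $3.85/unit.
Origin Hesara qualifies under the Solena–Hesara agreement and 9686.68 is covered: preferential rate 15.5% applies instead.
The additional-duty order on 9686.68 targets Ulia, not Hesara; it does not apply.
Duty = $441,039.60 × 15.5% = $68,361.14.
Total = $0.00 + $15,726.75 + $68,361.14 = $84,087.89.

$84,087.89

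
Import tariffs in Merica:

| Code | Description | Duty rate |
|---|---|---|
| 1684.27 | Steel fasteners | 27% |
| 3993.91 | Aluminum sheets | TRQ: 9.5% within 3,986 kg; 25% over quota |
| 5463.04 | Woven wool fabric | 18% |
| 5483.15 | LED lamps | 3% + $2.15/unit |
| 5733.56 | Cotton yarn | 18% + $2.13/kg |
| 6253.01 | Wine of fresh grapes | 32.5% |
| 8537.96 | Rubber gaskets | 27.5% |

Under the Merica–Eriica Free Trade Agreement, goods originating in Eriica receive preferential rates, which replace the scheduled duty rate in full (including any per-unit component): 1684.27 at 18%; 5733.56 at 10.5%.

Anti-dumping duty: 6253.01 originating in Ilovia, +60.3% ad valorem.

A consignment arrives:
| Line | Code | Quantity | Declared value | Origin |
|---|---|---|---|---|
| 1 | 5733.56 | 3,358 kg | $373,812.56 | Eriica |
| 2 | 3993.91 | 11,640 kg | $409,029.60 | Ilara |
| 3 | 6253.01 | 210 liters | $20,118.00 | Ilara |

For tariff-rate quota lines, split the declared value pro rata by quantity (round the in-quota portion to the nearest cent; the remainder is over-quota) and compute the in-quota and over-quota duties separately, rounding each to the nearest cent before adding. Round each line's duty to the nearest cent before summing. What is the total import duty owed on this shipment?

$126,335.52

Line 1 (5733.56, Eriica, 3,358 kg, $373,812.56):
Base rate for 5733.56 is 18% + $2.13/kg.
Origin Eriica qualifies under the Merica–Eriica agreement and 5733.56 is covered: preferential rate 10.5% applies instead.
Duty = $373,812.56 × 10.5% = $39,250.32.
Line 2 (3993.91, Ilara, 11,640 kg, $409,029.60):
Code 3993.91 is under a tariff-rate quota (threshold 3,986 kg). In-quota: 3,986 kg at 9.5%; over-quota: 7,654 kg at 25%.
Pro-rata value split: in-quota = $409,029.60 × 3,986/11,640 = $140,068.04; over-quota = $409,029.60 − $140,068.04 = $268,961.56.
In-quota duty = $140,068.04 × 9.5% = $13,306.46. Over-quota duty = $268,961.56 × 25% = $67,240.39.
Line duty = $13,306.46 + $67,240.39 = $80,546.85.
Line 3 (6253.01, Ilara, 210 liters, $20,118.00):
Base rate for 6253.01 is 32.5%.
The additional-duty order on 6253.01 targets Ilovia, not Ilara; it does not apply.
Duty = $20,118.00 × 32.5% = $6,538.35.
Total = $39,250.32 + $80,546.85 + $6,538.35 = $126,335.52.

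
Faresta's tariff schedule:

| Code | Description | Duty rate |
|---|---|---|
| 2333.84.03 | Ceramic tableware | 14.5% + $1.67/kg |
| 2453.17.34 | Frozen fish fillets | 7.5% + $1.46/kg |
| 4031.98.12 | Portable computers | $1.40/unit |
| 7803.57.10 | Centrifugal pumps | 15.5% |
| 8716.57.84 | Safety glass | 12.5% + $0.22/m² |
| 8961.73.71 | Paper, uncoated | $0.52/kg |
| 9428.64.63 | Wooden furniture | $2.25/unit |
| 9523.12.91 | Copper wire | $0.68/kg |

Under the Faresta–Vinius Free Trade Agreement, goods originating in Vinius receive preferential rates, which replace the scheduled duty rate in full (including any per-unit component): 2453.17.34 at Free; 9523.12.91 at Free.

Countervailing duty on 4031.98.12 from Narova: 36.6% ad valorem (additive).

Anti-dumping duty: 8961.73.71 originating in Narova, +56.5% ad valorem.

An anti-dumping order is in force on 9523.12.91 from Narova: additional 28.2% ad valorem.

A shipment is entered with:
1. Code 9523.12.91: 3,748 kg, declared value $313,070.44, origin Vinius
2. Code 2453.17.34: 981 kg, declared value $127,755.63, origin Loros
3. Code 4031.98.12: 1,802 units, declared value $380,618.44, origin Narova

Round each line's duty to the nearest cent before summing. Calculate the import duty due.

Line 1 (9523.12.91, Vinius, 3,748 kg, $313,070.44):
Base rate for 9523.12.91 is $0.68/kg.
Origin Vinius qualifies under the Faresta–Vinius agreement and 9523.12.91 is covered: preferential rate Free applies instead.
The additional-duty order on 9523.12.91 targets Narova, not Vinius; it does not apply.
Duty = $313,070.44 × 0% = $0.00.
Line 2 (2453.17.34, Loros, 981 kg, $127,755.63):
Base rate for 2453.17.34 is 7.5% + $1.46/kg.
2453.17.34 has an FTA preferential rate, but origin Loros is not Vinius; base rate stands.
Duty = $127,755.63 × 7.5% + 981 × $1.46 = $11,013.93.
Line 3 (4031.98.12, Narova, 1,802 units, $380,618.44):
Base rate for 4031.98.12 is $1.40/unit.
Additional duty on 4031.98.12 from Narova: +36.6% ad valorem. Applied ad valorem rate = 36.6%.
Duty = $380,618.44 × 36.6% + 1,802 × $1.40 = $141,829.15.
Total = $0.00 + $11,013.93 + $141,829.15 = $152,843.08.

$152,843.08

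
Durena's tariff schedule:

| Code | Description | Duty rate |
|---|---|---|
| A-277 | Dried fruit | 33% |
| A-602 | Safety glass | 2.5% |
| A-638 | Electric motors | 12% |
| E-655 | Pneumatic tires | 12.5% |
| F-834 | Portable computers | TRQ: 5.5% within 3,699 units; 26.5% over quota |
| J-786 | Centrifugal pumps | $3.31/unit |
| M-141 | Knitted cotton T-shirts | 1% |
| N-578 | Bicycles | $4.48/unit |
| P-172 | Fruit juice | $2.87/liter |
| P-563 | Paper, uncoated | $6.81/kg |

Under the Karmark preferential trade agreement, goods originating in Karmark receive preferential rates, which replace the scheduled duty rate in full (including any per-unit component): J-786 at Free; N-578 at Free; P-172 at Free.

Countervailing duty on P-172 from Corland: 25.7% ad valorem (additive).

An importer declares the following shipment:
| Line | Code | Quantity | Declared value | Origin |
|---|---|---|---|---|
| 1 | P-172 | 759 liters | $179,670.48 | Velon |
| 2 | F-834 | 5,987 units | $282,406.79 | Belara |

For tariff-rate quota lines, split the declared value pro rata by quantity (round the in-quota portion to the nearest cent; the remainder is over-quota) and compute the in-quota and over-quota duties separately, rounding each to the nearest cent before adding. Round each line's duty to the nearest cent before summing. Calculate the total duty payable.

$40,374.94

Line 1 (P-172, Velon, 759 liters, $179,670.48):
Base rate for P-172 is $2.87/liter.
P-172 has an FTA preferential rate, but origin Velon is not Karmark; base rate stands.
The additional-duty order on P-172 targets Corland, not Velon; it does not apply.
Duty = 759 × $2.87 = $2,178.33.
Line 2 (F-834, Belara, 5,987 units, $282,406.79):
Code F-834 is under a tariff-rate quota (threshold 3,699 units). In-quota: 3,699 units at 5.5%; over-quota: 2,288 units at 26.5%.
Pro-rata value split: in-quota = $282,406.79 × 3,699/5,987 = $174,481.83; over-quota = $282,406.79 − $174,481.83 = $107,924.96.
In-quota duty = $174,481.83 × 5.5% = $9,596.50. Over-quota duty = $107,924.96 × 26.5% = $28,600.11.
Line duty = $9,596.50 + $28,600.11 = $38,196.61.
Total = $2,178.33 + $38,196.61 = $40,374.94.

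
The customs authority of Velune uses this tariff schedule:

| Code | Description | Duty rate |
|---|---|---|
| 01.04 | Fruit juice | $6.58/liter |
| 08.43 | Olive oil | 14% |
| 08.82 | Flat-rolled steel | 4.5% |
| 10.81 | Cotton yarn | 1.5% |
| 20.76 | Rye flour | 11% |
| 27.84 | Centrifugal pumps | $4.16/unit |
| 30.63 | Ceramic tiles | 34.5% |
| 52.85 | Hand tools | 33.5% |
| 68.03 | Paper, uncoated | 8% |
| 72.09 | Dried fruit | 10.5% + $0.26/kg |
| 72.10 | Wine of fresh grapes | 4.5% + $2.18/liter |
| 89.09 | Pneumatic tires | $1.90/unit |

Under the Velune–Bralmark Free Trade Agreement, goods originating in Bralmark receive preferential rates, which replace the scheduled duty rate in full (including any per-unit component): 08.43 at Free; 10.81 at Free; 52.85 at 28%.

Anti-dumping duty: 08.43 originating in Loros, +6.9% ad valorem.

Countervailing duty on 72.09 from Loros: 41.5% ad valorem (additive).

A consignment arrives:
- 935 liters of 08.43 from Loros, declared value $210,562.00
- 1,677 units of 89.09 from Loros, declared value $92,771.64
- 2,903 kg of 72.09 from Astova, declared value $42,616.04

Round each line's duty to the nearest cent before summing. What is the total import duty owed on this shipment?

Line 1 (08.43, Loros, 935 liters, $210,562.00):
Base rate for 08.43 is 14%.
08.43 has an FTA preferential rate, but origin Loros is not Bralmark; base rate stands.
Additional duty on 08.43 from Loros: +6.9%. Applied ad valorem rate: 14% + 6.9% = 20.9%.
Duty = $210,562.00 × 20.9% = $44,007.46.
Line 2 (89.09, Loros, 1,677 units, $92,771.64):
Base rate for 89.09 is $1.90/unit.
Duty = 1,677 × $1.90 = $3,186.30.
Line 3 (72.09, Astova, 2,903 kg, $42,616.04):
Base rate for 72.09 is 10.5% + $0.26/kg.
The additional-duty order on 72.09 targets Loros, not Astova; it does not apply.
Duty = $42,616.04 × 10.5% + 2,903 × $0.26 = $5,229.46.
Total = $44,007.46 + $3,186.30 + $5,229.46 = $52,423.22.

$52,423.22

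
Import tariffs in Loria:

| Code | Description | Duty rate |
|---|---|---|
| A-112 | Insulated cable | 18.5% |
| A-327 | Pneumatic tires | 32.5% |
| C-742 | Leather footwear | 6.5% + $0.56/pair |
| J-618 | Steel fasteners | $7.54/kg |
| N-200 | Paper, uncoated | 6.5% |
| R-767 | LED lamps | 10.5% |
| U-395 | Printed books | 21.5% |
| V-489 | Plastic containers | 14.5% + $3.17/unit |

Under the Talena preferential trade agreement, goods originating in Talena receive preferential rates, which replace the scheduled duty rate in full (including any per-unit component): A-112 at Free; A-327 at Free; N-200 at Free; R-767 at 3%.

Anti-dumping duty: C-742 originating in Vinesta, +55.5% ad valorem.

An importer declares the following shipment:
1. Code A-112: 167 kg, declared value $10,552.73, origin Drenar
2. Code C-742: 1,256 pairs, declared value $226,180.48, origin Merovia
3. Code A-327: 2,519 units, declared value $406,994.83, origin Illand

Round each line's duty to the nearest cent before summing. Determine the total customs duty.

$149,630.67

Line 1 (A-112, Drenar, 167 kg, $10,552.73):
Base rate for A-112 is 18.5%.
A-112 has an FTA preferential rate, but origin Drenar is not Talena; base rate stands.
Duty = $10,552.73 × 18.5% = $1,952.26.
Line 2 (C-742, Merovia, 1,256 pairs, $226,180.48):
Base rate for C-742 is 6.5% + $0.56/pair.
The additional-duty order on C-742 targets Vinesta, not Merovia; it does not apply.
Duty = $226,180.48 × 6.5% + 1,256 × $0.56 = $15,405.09.
Line 3 (A-327, Illand, 2,519 units, $406,994.83):
Base rate for A-327 is 32.5%.
A-327 has an FTA preferential rate, but origin Illand is not Talena; base rate stands.
Duty = $406,994.83 × 32.5% = $132,273.32.
Total = $1,952.26 + $15,405.09 + $132,273.32 = $149,630.67.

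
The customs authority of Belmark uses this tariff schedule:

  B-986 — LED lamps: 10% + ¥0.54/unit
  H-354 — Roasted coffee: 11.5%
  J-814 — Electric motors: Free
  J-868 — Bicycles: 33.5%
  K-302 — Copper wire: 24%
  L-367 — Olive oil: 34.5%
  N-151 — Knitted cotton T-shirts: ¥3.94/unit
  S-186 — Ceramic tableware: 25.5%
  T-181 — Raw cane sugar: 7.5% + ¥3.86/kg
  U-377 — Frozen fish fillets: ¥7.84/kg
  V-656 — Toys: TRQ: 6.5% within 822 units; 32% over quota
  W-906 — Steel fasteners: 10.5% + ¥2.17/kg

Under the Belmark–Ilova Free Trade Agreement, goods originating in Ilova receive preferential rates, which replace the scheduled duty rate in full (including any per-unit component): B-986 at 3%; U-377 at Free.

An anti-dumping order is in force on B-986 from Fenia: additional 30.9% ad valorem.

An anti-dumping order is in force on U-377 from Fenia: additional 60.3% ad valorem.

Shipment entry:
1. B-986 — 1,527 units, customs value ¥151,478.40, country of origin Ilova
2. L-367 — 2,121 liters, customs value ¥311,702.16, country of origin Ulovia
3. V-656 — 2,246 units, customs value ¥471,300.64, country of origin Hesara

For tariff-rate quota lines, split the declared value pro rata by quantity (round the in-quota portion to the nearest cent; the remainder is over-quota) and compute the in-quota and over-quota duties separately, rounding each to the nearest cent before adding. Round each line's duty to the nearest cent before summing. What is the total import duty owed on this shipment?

Line 1 (B-986, Ilova, 1,527 units, ¥151,478.40):
Base rate for B-986 is 10% + ¥0.54/unit.
Origin Ilova qualifies under the Belmark–Ilova agreement and B-986 is covered: preferential rate 3% applies instead.
The additional-duty order on B-986 targets Fenia, not Ilova; it does not apply.
Duty = ¥151,478.40 × 3% = ¥4,544.35.
Line 2 (L-367, Ulovia, 2,121 liters, ¥311,702.16):
Base rate for L-367 is 34.5%.
Duty = ¥311,702.16 × 34.5% = ¥107,537.25.
Line 3 (V-656, Hesara, 2,246 units, ¥471,300.64):
Code V-656 is under a tariff-rate quota (threshold 822 units). In-quota: 822 units at 6.5%; over-quota: 1,424 units at 32%.
Pro-rata value split: in-quota = ¥471,300.64 × 822/2,246 = ¥172,488.48; over-quota = ¥471,300.64 − ¥172,488.48 = ¥298,812.16.
In-quota duty = ¥172,488.48 × 6.5% = ¥11,211.75. Over-quota duty = ¥298,812.16 × 32% = ¥95,619.89.
Line duty = ¥11,211.75 + ¥95,619.89 = ¥106,831.64.
Total = ¥4,544.35 + ¥107,537.25 + ¥106,831.64 = ¥218,913.24.

¥218,913.24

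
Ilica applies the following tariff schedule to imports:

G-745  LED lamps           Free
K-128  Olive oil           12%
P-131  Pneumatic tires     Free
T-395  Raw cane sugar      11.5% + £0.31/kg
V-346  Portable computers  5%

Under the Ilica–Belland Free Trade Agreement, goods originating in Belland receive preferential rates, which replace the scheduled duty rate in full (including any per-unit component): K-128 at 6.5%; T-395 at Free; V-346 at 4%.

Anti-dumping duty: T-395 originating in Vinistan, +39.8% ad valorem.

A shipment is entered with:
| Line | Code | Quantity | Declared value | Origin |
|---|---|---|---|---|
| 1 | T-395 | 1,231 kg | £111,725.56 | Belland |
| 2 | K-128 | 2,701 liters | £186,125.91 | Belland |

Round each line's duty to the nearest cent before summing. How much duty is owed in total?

Line 1 (T-395, Belland, 1,231 kg, £111,725.56):
Base rate for T-395 is 11.5% + £0.31/kg.
Origin Belland qualifies under the Ilica–Belland agreement and T-395 is covered: preferential rate Free applies instead.
The additional-duty order on T-395 targets Vinistan, not Belland; it does not apply.
Duty = £111,725.56 × 0% = £0.00.
Line 2 (K-128, Belland, 2,701 liters, £186,125.91):
Base rate for K-128 is 12%.
Origin Belland qualifies under the Ilica–Belland agreement and K-128 is covered: preferential rate 6.5% applies instead.
Duty = £186,125.91 × 6.5% = £12,098.18.
Total = £0.00 + £12,098.18 = £12,098.18.

£12,098.18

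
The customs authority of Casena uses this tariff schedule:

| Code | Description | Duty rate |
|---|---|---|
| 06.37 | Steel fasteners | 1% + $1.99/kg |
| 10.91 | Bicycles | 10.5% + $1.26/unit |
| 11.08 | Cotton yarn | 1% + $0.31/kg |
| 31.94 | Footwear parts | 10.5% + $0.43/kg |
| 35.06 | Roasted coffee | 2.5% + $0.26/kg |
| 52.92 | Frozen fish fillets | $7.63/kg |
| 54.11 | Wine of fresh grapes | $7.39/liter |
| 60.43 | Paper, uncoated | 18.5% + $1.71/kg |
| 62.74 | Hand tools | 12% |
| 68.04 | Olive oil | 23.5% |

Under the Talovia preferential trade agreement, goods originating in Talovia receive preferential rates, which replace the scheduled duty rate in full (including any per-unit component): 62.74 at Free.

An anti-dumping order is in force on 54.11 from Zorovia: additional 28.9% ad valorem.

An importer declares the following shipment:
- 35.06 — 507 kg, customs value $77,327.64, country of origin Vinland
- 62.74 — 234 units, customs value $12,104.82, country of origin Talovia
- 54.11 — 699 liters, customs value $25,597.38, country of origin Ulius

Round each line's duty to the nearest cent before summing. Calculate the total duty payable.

Line 1 (35.06, Vinland, 507 kg, $77,327.64):
Base rate for 35.06 is 2.5% + $0.26/kg.
Duty = $77,327.64 × 2.5% + 507 × $0.26 = $2,065.01.
Line 2 (62.74, Talovia, 234 units, $12,104.82):
Base rate for 62.74 is 12%.
Origin Talovia qualifies under the Casena–Talovia agreement and 62.74 is covered: preferential rate Free applies instead.
Duty = $12,104.82 × 0% = $0.00.
Line 3 (54.11, Ulius, 699 liters, $25,597.38):
Base rate for 54.11 is $7.39/liter.
The additional-duty order on 54.11 targets Zorovia, not Ulius; it does not apply.
Duty = 699 × $7.39 = $5,165.61.
Total = $2,065.01 + $0.00 + $5,165.61 = $7,230.62.

$7,230.62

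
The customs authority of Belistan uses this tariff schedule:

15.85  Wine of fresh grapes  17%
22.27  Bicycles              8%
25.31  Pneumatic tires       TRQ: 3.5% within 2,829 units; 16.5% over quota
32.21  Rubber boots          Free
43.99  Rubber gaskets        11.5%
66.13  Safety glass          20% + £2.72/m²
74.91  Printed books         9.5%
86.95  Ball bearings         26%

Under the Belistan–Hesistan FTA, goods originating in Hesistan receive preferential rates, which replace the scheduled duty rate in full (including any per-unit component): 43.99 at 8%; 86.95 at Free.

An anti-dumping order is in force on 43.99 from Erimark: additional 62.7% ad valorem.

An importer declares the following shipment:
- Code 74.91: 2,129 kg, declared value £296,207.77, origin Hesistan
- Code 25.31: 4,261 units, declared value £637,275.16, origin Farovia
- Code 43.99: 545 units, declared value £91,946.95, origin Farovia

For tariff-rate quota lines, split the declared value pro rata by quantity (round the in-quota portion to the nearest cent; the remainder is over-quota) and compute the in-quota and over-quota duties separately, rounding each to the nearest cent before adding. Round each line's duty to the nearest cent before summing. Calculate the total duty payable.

£88,860.36

Line 1 (74.91, Hesistan, 2,129 kg, £296,207.77):
Base rate for 74.91 is 9.5%.
Origin Hesistan is the FTA partner but 74.91 is not on the preference list; base rate stands.
Duty = £296,207.77 × 9.5% = £28,139.74.
Line 2 (25.31, Farovia, 4,261 units, £637,275.16):
Code 25.31 is under a tariff-rate quota (threshold 2,829 units). In-quota: 2,829 units at 3.5%; over-quota: 1,432 units at 16.5%.
Pro-rata value split: in-quota = £637,275.16 × 2,829/4,261 = £423,105.24; over-quota = £637,275.16 − £423,105.24 = £214,169.92.
In-quota duty = £423,105.24 × 3.5% = £14,808.68. Over-quota duty = £214,169.92 × 16.5% = £35,338.04.
Line duty = £14,808.68 + £35,338.04 = £50,146.72.
Line 3 (43.99, Farovia, 545 units, £91,946.95):
Base rate for 43.99 is 11.5%.
43.99 has an FTA preferential rate, but origin Farovia is not Hesistan; base rate stands.
The additional-duty order on 43.99 targets Erimark, not Farovia; it does not apply.
Duty = £91,946.95 × 11.5% = £10,573.90.
Total = £28,139.74 + £50,146.72 + £10,573.90 = £88,860.36.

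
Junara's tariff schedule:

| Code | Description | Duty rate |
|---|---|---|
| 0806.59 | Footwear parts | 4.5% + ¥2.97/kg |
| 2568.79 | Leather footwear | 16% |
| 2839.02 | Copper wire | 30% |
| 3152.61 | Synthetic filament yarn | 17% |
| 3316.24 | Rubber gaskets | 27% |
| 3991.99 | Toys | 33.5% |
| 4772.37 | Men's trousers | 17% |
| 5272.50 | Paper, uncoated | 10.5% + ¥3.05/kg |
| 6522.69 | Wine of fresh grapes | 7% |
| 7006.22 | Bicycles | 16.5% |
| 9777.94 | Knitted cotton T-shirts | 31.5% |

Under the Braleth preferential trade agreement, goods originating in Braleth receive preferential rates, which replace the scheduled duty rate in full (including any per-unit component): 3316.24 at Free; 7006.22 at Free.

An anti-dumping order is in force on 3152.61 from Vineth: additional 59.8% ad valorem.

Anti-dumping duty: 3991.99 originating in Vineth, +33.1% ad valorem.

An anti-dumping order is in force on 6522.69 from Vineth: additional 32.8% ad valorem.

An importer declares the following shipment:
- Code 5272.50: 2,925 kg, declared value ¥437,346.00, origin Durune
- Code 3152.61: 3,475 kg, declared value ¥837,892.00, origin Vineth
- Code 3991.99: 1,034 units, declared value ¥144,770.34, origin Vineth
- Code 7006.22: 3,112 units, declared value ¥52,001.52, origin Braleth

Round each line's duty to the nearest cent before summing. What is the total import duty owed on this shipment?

¥794,760.69

Line 1 (5272.50, Durune, 2,925 kg, ¥437,346.00):
Base rate for 5272.50 is 10.5% + ¥3.05/kg.
Duty = ¥437,346.00 × 10.5% + 2,925 × ¥3.05 = ¥54,842.58.
Line 2 (3152.61, Vineth, 3,475 kg, ¥837,892.00):
Base rate for 3152.61 is 17%.
Additional duty on 3152.61 from Vineth: +59.8%. Applied ad valorem rate: 17% + 59.8% = 76.8%.
Duty = ¥837,892.00 × 76.8% = ¥643,501.06.
Line 3 (3991.99, Vineth, 1,034 units, ¥144,770.34):
Base rate for 3991.99 is 33.5%.
Additional duty on 3991.99 from Vineth: +33.1%. Applied ad valorem rate: 33.5% + 33.1% = 66.6%.
Duty = ¥144,770.34 × 66.6% = ¥96,417.05.
Line 4 (7006.22, Braleth, 3,112 units, ¥52,001.52):
Base rate for 7006.22 is 16.5%.
Origin Braleth qualifies under the Junara–Braleth agreement and 7006.22 is covered: preferential rate Free applies instead.
Duty = ¥52,001.52 × 0% = ¥0.00.
Total = ¥54,842.58 + ¥643,501.06 + ¥96,417.05 + ¥0.00 = ¥794,760.69.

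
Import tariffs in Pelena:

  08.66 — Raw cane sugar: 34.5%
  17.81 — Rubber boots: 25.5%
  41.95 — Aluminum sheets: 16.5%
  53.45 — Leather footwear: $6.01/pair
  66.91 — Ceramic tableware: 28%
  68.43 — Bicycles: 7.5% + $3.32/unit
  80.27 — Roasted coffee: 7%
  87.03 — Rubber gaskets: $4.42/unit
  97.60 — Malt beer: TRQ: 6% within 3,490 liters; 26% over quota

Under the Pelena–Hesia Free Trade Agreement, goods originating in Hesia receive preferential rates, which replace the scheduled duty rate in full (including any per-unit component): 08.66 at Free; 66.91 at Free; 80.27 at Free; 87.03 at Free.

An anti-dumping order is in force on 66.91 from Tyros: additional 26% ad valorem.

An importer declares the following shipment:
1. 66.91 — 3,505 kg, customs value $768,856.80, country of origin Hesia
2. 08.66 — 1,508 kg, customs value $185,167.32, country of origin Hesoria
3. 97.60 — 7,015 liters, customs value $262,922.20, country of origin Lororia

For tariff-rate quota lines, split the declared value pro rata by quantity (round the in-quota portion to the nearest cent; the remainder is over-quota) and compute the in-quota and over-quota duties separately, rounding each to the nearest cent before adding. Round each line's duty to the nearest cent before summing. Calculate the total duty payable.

Line 1 (66.91, Hesia, 3,505 kg, $768,856.80):
Base rate for 66.91 is 28%.
Origin Hesia qualifies under the Pelena–Hesia agreement and 66.91 is covered: preferential rate Free applies instead.
The additional-duty order on 66.91 targets Tyros, not Hesia; it does not apply.
Duty = $768,856.80 × 0% = $0.00.
Line 2 (08.66, Hesoria, 1,508 kg, $185,167.32):
Base rate for 08.66 is 34.5%.
08.66 has an FTA preferential rate, but origin Hesoria is not Hesia; base rate stands.
Duty = $185,167.32 × 34.5% = $63,882.73.
Line 3 (97.60, Lororia, 7,015 liters, $262,922.20):
Code 97.60 is under a tariff-rate quota (threshold 3,490 liters). In-quota: 3,490 liters at 6%; over-quota: 3,525 liters at 26%.
Pro-rata value split: in-quota = $262,922.20 × 3,490/7,015 = $130,805.20; over-quota = $262,922.20 − $130,805.20 = $132,117.00.
In-quota duty = $130,805.20 × 6% = $7,848.31. Over-quota duty = $132,117.00 × 26% = $34,350.42.
Line duty = $7,848.31 + $34,350.42 = $42,198.73.
Total = $0.00 + $63,882.73 + $42,198.73 = $106,081.46.

$106,081.46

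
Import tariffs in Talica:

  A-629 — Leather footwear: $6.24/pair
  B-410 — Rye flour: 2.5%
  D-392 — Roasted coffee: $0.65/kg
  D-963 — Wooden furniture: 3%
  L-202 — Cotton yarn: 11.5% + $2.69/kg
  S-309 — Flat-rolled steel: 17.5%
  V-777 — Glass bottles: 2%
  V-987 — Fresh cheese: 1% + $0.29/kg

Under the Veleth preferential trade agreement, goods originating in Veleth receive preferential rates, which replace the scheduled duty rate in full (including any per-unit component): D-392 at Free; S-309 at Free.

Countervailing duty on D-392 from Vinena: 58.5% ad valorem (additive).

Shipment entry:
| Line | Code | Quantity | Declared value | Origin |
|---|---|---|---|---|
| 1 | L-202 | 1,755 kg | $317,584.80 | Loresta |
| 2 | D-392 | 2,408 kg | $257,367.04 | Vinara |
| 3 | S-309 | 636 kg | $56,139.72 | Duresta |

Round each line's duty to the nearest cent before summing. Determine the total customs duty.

$52,632.85

Line 1 (L-202, Loresta, 1,755 kg, $317,584.80):
Base rate for L-202 is 11.5% + $2.69/kg.
Duty = $317,584.80 × 11.5% + 1,755 × $2.69 = $41,243.20.
Line 2 (D-392, Vinara, 2,408 kg, $257,367.04):
Base rate for D-392 is $0.65/kg.
D-392 has an FTA preferential rate, but origin Vinara is not Veleth; base rate stands.
The additional-duty order on D-392 targets Vinena, not Vinara; it does not apply.
Duty = 2,408 × $0.65 = $1,565.20.
Line 3 (S-309, Duresta, 636 kg, $56,139.72):
Base rate for S-309 is 17.5%.
S-309 has an FTA preferential rate, but origin Duresta is not Veleth; base rate stands.
Duty = $56,139.72 × 17.5% = $9,824.45.
Total = $41,243.20 + $1,565.20 + $9,824.45 = $52,632.85.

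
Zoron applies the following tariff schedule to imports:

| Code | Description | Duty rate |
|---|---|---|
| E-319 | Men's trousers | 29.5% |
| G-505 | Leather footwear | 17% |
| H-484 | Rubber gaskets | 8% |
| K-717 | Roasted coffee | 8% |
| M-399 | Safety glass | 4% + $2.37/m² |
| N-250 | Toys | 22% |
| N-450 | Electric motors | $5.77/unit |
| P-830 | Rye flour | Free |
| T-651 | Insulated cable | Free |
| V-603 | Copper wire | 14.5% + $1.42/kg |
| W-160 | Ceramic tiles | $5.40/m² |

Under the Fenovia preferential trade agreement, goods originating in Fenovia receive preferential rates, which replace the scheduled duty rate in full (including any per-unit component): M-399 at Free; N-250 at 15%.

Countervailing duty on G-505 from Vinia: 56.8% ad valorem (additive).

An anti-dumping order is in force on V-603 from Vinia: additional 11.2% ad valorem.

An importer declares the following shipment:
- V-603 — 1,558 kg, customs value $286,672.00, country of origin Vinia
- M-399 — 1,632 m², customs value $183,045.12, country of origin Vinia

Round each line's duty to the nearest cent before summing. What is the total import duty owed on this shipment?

$87,076.70

Line 1 (V-603, Vinia, 1,558 kg, $286,672.00):
Base rate for V-603 is 14.5% + $1.42/kg.
Additional duty on V-603 from Vinia: +11.2%. Applied ad valorem rate: 14.5% + 11.2% = 25.7%.
Duty = $286,672.00 × 25.7% + 1,558 × $1.42 = $75,887.06.
Line 2 (M-399, Vinia, 1,632 m², $183,045.12):
Base rate for M-399 is 4% + $2.37/m².
M-399 has an FTA preferential rate, but origin Vinia is not Fenovia; base rate stands.
Duty = $183,045.12 × 4% + 1,632 × $2.37 = $11,189.64.
Total = $75,887.06 + $11,189.64 = $87,076.70.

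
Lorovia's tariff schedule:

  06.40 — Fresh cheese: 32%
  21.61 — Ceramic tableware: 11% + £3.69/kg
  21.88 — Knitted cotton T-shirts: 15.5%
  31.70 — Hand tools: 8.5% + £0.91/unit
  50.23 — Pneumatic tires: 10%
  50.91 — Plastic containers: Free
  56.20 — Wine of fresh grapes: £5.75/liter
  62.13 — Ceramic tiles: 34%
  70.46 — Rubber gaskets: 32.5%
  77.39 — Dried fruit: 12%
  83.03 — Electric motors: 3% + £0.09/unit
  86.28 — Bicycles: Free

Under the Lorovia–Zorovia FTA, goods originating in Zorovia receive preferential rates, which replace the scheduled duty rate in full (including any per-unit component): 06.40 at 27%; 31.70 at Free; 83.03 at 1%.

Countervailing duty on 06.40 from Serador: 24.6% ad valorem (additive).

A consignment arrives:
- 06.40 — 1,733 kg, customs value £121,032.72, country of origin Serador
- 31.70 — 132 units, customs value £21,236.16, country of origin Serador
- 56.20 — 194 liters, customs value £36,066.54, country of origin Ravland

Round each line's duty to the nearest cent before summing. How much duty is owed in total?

£71,545.21

Line 1 (06.40, Serador, 1,733 kg, £121,032.72):
Base rate for 06.40 is 32%.
06.40 has an FTA preferential rate, but origin Serador is not Zorovia; base rate stands.
Additional duty on 06.40 from Serador: +24.6%. Applied ad valorem rate: 32% + 24.6% = 56.6%.
Duty = £121,032.72 × 56.6% = £68,504.52.
Line 2 (31.70, Serador, 132 units, £21,236.16):
Base rate for 31.70 is 8.5% + £0.91/unit.
31.70 has an FTA preferential rate, but origin Serador is not Zorovia; base rate stands.
Duty = £21,236.16 × 8.5% + 132 × £0.91 = £1,925.19.
Line 3 (56.20, Ravland, 194 liters, £36,066.54):
Base rate for 56.20 is £5.75/liter.
Duty = 194 × £5.75 = £1,115.50.
Total = £68,504.52 + £1,925.19 + £1,115.50 = £71,545.21.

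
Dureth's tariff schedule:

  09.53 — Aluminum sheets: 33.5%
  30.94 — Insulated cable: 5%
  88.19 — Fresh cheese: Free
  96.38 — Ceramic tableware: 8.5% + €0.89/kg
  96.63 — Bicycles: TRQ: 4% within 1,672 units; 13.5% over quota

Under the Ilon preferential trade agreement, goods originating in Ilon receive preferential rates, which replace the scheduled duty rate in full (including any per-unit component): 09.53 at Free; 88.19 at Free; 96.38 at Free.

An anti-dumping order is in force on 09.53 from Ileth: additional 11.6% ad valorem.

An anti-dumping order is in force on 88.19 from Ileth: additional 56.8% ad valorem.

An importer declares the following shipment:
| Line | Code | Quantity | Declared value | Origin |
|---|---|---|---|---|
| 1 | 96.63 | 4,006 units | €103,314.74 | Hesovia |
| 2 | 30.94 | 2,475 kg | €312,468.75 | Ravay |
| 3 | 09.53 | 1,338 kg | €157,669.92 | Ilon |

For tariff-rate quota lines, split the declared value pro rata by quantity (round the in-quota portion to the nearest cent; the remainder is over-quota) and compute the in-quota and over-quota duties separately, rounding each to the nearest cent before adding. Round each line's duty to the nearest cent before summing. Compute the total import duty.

€25,474.45

Line 1 (96.63, Hesovia, 4,006 units, €103,314.74):
Code 96.63 is under a tariff-rate quota (threshold 1,672 units). In-quota: 1,672 units at 4%; over-quota: 2,334 units at 13.5%.
Pro-rata value split: in-quota = €103,314.74 × 1,672/4,006 = €43,120.88; over-quota = €103,314.74 − €43,120.88 = €60,193.86.
In-quota duty = €43,120.88 × 4% = €1,724.84. Over-quota duty = €60,193.86 × 13.5% = €8,126.17.
Line duty = €1,724.84 + €8,126.17 = €9,851.01.
Line 2 (30.94, Ravay, 2,475 kg, €312,468.75):
Base rate for 30.94 is 5%.
Duty = €312,468.75 × 5% = €15,623.44.
Line 3 (09.53, Ilon, 1,338 kg, €157,669.92):
Base rate for 09.53 is 33.5%.
Origin Ilon qualifies under the Dureth–Ilon agreement and 09.53 is covered: preferential rate Free applies instead.
The additional-duty order on 09.53 targets Ileth, not Ilon; it does not apply.
Duty = €157,669.92 × 0% = €0.00.
Total = €9,851.01 + €15,623.44 + €0.00 = €25,474.45.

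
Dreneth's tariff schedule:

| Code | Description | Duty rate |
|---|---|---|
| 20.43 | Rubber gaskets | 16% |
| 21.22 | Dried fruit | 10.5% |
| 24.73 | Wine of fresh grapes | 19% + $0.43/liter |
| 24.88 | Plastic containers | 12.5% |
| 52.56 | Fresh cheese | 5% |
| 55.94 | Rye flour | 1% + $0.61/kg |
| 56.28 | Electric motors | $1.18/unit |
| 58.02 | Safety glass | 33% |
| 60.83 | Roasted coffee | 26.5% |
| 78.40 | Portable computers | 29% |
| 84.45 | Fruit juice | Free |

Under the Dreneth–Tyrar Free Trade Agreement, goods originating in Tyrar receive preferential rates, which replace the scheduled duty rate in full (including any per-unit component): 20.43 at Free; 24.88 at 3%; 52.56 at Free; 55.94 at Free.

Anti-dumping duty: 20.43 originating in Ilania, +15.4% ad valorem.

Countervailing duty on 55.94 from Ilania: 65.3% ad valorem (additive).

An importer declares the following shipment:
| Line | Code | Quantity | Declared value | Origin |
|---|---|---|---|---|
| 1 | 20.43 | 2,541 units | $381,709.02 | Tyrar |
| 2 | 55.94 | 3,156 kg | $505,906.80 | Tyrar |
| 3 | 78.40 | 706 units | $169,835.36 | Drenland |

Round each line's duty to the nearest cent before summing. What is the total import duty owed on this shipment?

Line 1 (20.43, Tyrar, 2,541 units, $381,709.02):
Base rate for 20.43 is 16%.
Origin Tyrar qualifies under the Dreneth–Tyrar agreement and 20.43 is covered: preferential rate Free applies instead.
The additional-duty order on 20.43 targets Ilania, not Tyrar; it does not apply.
Duty = $381,709.02 × 0% = $0.00.
Line 2 (55.94, Tyrar, 3,156 kg, $505,906.80):
Base rate for 55.94 is 1% + $0.61/kg.
Origin Tyrar qualifies under the Dreneth–Tyrar agreement and 55.94 is covered: preferential rate Free applies instead.
The additional-duty order on 55.94 targets Ilania, not Tyrar; it does not apply.
Duty = $505,906.80 × 0% = $0.00.
Line 3 (78.40, Drenland, 706 units, $169,835.36):
Base rate for 78.40 is 29%.
Duty = $169,835.36 × 29% = $49,252.25.
Total = $0.00 + $0.00 + $49,252.25 = $49,252.25.

$49,252.25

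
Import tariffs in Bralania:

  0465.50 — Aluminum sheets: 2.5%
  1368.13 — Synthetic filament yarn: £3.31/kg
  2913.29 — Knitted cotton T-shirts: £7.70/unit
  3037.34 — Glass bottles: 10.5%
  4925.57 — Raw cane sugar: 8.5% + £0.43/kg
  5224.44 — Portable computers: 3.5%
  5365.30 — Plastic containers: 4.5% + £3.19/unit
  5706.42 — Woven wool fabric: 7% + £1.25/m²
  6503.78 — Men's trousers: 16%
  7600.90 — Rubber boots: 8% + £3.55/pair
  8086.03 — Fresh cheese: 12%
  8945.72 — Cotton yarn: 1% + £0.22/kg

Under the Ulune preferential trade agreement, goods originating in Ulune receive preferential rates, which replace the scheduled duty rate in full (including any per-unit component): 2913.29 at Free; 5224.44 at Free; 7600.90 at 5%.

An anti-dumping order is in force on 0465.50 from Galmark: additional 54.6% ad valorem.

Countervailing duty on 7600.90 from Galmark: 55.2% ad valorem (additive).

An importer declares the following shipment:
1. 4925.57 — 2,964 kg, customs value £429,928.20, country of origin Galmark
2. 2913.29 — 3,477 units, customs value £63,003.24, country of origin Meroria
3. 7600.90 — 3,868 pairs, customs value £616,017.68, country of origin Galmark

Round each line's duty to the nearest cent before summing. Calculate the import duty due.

£467,645.89

Line 1 (4925.57, Galmark, 2,964 kg, £429,928.20):
Base rate for 4925.57 is 8.5% + £0.43/kg.
Duty = £429,928.20 × 8.5% + 2,964 × £0.43 = £37,818.42.
Line 2 (2913.29, Meroria, 3,477 units, £63,003.24):
Base rate for 2913.29 is £7.70/unit.
2913.29 has an FTA preferential rate, but origin Meroria is not Ulune; base rate stands.
Duty = 3,477 × £7.70 = £26,772.90.
Line 3 (7600.90, Galmark, 3,868 pairs, £616,017.68):
Base rate for 7600.90 is 8% + £3.55/pair.
7600.90 has an FTA preferential rate, but origin Galmark is not Ulune; base rate stands.
Additional duty on 7600.90 from Galmark: +55.2%. Applied ad valorem rate: 8% + 55.2% = 63.2%.
Duty = £616,017.68 × 63.2% + 3,868 × £3.55 = £403,054.57.
Total = £37,818.42 + £26,772.90 + £403,054.57 = £467,645.89.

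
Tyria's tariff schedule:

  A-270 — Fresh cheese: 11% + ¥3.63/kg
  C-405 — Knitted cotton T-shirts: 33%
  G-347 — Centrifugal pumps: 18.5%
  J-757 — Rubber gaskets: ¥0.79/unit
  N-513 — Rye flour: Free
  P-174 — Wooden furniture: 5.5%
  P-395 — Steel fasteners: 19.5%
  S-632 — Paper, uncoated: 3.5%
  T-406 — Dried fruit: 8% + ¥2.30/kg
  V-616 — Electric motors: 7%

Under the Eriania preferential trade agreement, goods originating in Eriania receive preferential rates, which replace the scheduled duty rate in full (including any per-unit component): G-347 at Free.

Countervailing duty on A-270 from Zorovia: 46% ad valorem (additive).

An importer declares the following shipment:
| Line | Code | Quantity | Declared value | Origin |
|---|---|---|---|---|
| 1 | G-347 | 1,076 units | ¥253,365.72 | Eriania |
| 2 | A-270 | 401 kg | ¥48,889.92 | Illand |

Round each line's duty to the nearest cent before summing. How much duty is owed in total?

¥6,833.52

Line 1 (G-347, Eriania, 1,076 units, ¥253,365.72):
Base rate for G-347 is 18.5%.
Origin Eriania qualifies under the Tyria–Eriania agreement and G-347 is covered: preferential rate Free applies instead.
Duty = ¥253,365.72 × 0% = ¥0.00.
Line 2 (A-270, Illand, 401 kg, ¥48,889.92):
Base rate for A-270 is 11% + ¥3.63/kg.
The additional-duty order on A-270 targets Zorovia, not Illand; it does not apply.
Duty = ¥48,889.92 × 11% + 401 × ¥3.63 = ¥6,833.52.
Total = ¥0.00 + ¥6,833.52 = ¥6,833.52.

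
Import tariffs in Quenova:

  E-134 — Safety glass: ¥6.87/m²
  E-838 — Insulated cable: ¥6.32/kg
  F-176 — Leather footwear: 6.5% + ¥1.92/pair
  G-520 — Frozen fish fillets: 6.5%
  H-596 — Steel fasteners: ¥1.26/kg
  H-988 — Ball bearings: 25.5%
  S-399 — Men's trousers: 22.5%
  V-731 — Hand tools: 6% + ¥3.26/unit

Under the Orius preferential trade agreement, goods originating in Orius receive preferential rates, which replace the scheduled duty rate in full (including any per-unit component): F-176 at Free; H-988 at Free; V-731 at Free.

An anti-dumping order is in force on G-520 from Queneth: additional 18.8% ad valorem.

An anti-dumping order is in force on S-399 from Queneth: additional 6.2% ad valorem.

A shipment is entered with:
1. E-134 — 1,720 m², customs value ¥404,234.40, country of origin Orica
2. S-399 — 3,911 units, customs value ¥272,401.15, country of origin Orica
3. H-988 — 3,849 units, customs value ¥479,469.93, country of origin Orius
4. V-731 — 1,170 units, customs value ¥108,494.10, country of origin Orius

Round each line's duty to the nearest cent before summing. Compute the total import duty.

Line 1 (E-134, Orica, 1,720 m², ¥404,234.40):
Base rate for E-134 is ¥6.87/m².
Duty = 1,720 × ¥6.87 = ¥11,816.40.
Line 2 (S-399, Orica, 3,911 units, ¥272,401.15):
Base rate for S-399 is 22.5%.
The additional-duty order on S-399 targets Queneth, not Orica; it does not apply.
Duty = ¥272,401.15 × 22.5% = ¥61,290.26.
Line 3 (H-988, Orius, 3,849 units, ¥479,469.93):
Base rate for H-988 is 25.5%.
Origin Orius qualifies under the Quenova–Orius agreement and H-988 is covered: preferential rate Free applies instead.
Duty = ¥479,469.93 × 0% = ¥0.00.
Line 4 (V-731, Orius, 1,170 units, ¥108,494.10):
Base rate for V-731 is 6% + ¥3.26/unit.
Origin Orius qualifies under the Quenova–Orius agreement and V-731 is covered: preferential rate Free applies instead.
Duty = ¥108,494.10 × 0% = ¥0.00.
Total = ¥11,816.40 + ¥61,290.26 + ¥0.00 + ¥0.00 = ¥73,106.66.

¥73,106.66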